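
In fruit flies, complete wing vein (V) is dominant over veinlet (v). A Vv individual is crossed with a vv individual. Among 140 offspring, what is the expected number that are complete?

Punnett square for Vv × vv:
Offspring genotypes: 2 Vv, 2 vv
complete: 2, veinlet: 2
complete: 2 out of 4 → fraction 1/2
Expected count = 1/2 × 140 = 70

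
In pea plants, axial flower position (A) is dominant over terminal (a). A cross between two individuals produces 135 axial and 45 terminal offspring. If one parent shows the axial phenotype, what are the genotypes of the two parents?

Observed offspring: 135 axial, 45 terminal
The observed ratio simplifies to 3:1. Terminal (aa) offspring appear, so each parent must contribute one a allele. The parent stated to show axial carries A, so it is Aa. The other parent is then either Aa or aa: Aa × aa would give a 1:1 split, whereas Aa × Aa gives 3:1 — matching the data. So both parents are heterozygous (Aa × Aa).
Parent genotypes: Aa × Aa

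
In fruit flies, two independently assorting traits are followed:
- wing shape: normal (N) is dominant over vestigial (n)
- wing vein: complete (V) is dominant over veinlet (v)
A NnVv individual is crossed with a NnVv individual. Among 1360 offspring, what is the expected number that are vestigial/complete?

Dihybrid cross NnVv × NnVv — consider each gene separately:
wing shape: Nn × Nn → 1 NN, 2 Nn, 1 nn → 3 N_ : 1 nn (out of 4)
wing vein: Vv × Vv → 1 VV, 2 Vv, 1 vv → 3 V_ : 1 vv (out of 4)
Combine (counts out of 4 × 4 = 16): normal/complete (N_V_) = 3×3 = 9; normal/veinlet (N_vv) = 3×1 = 3; vestigial/complete (nnV_) = 1×3 = 3; vestigial/veinlet (nnvv) = 1×1 = 1
Phenotype counts (out of 16): 9 normal/complete, 3 normal/veinlet, 3 vestigial/complete, 1 vestigial/veinlet
vestigial/complete: 3 out of 16 → fraction 3/16
Expected count = 3/16 × 1360 = 255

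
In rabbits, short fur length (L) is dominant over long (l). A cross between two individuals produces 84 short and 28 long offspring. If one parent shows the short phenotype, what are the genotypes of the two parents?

Observed offspring: 84 short, 28 long
The observed ratio simplifies to 3:1. Long (ll) offspring appear, so each parent must contribute one l allele. The parent stated to show short carries L, so it is Ll. The other parent is then either Ll or ll: Ll × ll would give a 1:1 split, whereas Ll × Ll gives 3:1 — matching the data. So both parents are heterozygous (Ll × Ll).
Parent genotypes: Ll × Ll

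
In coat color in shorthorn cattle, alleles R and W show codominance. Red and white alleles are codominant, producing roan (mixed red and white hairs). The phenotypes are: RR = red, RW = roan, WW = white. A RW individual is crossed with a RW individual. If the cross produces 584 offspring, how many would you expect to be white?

Punnett square for RW × RW:
Offspring genotypes: 1 RR, 2 RW, 1 WW
Phenotype counts: 1 red, 2 roan, 1 white
white: 1 out of 4 → fraction 1/4
Expected count = 1/4 × 584 = 146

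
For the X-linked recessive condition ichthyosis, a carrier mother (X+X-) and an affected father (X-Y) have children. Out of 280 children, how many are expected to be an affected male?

Cross: X+X- × X-Y
Offspring: 1 X+X-, 1 X+Y, 1 X-X-, 1 X-Y
Probability of an affected male: 1/4
Expected count = 1/4 × 280 = 70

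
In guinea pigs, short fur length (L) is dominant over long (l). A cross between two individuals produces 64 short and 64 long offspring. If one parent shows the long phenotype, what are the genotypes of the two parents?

Observed offspring: 64 short, 64 long
The observed ratio simplifies to 1:1. One parent shows long, so its genotype must be ll. A 1:1 offspring split requires the other parent to be heterozygous (Ll).
Parent genotypes: ll × Ll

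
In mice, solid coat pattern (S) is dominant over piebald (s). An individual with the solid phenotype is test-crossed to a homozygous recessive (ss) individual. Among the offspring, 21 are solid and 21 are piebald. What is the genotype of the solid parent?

Test cross: ? × ss
Offspring: 21 solid, 21 piebald — approximately 1:1.
A 1:1 ratio in a test cross indicates the unknown parent is heterozygous (Ss).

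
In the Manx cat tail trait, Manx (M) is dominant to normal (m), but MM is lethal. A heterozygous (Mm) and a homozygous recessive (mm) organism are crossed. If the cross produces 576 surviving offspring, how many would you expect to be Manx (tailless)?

Cross: Mm × mm
Punnett square offspring (before lethality): 2 Mm, 2 mm
No MM offspring are produced in this cross.
Manx (tailless): 2 out of 4 → fraction 1/2
Expected count = 1/2 × 576 = 288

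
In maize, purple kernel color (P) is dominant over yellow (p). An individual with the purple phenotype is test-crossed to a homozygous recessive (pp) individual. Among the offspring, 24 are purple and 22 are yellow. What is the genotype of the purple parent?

Test cross: ? × pp
Offspring: 24 purple, 22 yellow — approximately 1:1.
A 1:1 ratio in a test cross indicates the unknown parent is heterozygous (Pp).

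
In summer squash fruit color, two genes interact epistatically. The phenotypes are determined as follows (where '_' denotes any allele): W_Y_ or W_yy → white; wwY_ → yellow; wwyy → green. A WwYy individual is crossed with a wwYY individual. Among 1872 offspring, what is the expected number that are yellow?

Cross: WwYy × wwYY — consider each gene separately:
W gene: Ww × ww → 2 Ww, 2 ww → 2 W_ : 2 ww (out of 4)
Y gene: Yy × YY → 2 YY, 2 Yy → 4 Y_ (out of 4)
Genotype classes (out of 4 × 4 = 16): W_Y_ = 2×4 = 8; wwY_ = 2×4 = 8
Apply the phenotype rules: W_Y_ (8) → white; wwY_ (8) → yellow
Phenotype counts (out of 16): 8 white, 8 yellow
yellow: 8 out of 16 → fraction 1/2
Expected count = 1/2 × 1872 = 936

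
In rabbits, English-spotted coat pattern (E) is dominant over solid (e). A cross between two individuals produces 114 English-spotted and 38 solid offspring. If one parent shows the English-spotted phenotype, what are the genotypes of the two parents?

Observed offspring: 114 English-spotted, 38 solid
The observed ratio simplifies to 3:1. Solid (ee) offspring appear, so each parent must contribute one e allele. The parent stated to show English-spotted carries E, so it is Ee. The other parent is then either Ee or ee: Ee × ee would give a 1:1 split, whereas Ee × Ee gives 3:1 — matching the data. So both parents are heterozygous (Ee × Ee).
Parent genotypes: Ee × Ee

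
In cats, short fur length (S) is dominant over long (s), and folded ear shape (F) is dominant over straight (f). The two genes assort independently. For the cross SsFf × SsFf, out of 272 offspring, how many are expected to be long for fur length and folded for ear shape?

Dihybrid cross SsFf × SsFf — consider each gene separately:
fur length: Ss × Ss → 1 SS, 2 Ss, 1 ss → 3 S_ : 1 ss (out of 4)
ear shape: Ff × Ff → 1 FF, 2 Ff, 1 ff → 3 F_ : 1 ff (out of 4)
Looking for: long (ss) and folded (F_)
P(long) = 1/4, P(folded) = 3/4
P(both) = 1/4 × 3/4 = 3/16
Expected count = 3/16 × 272 = 51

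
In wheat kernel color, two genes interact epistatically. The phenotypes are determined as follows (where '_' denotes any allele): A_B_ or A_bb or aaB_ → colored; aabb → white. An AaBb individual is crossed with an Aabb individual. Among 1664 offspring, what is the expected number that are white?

Cross: AaBb × Aabb — consider each gene separately:
A gene: Aa × Aa → 1 AA, 2 Aa, 1 aa → 3 A_ : 1 aa (out of 4)
B gene: Bb × bb → 2 Bb, 2 bb → 2 B_ : 2 bb (out of 4)
Genotype classes (out of 4 × 4 = 16): A_B_ = 3×2 = 6; A_bb = 3×2 = 6; aaB_ = 1×2 = 2; aabb = 1×2 = 2
Apply the phenotype rules: A_B_ (6) + A_bb (6) + aaB_ (2) → colored; aabb (2) → white
Phenotype counts (out of 16): 14 colored, 2 white
white: 2 out of 16 → fraction 1/8
Expected count = 1/8 × 1664 = 208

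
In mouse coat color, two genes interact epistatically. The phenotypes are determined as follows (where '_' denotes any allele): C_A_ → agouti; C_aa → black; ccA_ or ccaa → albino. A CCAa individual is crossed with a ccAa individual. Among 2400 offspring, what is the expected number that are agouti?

Cross: CCAa × ccAa — consider each gene separately:
C gene: CC × cc → 4 Cc → 4 C_ (out of 4)
A gene: Aa × Aa → 1 AA, 2 Aa, 1 aa → 3 A_ : 1 aa (out of 4)
Genotype classes (out of 4 × 4 = 16): C_A_ = 4×3 = 12; C_aa = 4×1 = 4
Apply the phenotype rules: C_A_ (12) → agouti; C_aa (4) → black
Phenotype counts (out of 16): 12 agouti, 4 black
agouti: 12 out of 16 → fraction 3/4
Expected count = 3/4 × 2400 = 1800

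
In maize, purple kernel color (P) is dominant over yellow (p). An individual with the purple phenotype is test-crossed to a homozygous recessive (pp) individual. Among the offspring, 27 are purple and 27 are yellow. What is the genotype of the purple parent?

Test cross: ? × pp
Offspring: 27 purple, 27 yellow — approximately 1:1.
A 1:1 ratio in a test cross indicates the unknown parent is heterozygous (Pp).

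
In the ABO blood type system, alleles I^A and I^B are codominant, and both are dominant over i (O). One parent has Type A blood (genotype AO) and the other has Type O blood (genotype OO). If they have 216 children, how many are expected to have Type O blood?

Cross: AO × OO
Possible offspring genotypes: 2 AO, 2 OO
Blood type counts: 2 Type A, 2 Type O
Probability of Type O: 2/4 = 1/2
Expected count = 1/2 × 216 = 108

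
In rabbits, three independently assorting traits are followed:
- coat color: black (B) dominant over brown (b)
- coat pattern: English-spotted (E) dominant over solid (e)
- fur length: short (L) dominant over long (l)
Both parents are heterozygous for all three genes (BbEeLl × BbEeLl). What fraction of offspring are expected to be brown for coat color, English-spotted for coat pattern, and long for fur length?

Trihybrid cross: BbEeLl × BbEeLl
Each trait segregates independently with a 3:1 phenotypic ratio, so each gene contributes 3/4 (dominant) or 1/4 (recessive).
Target: brown (coat color), English-spotted (coat pattern), long (fur length)
Probability = product of independent per-trait probabilities
= 1/4 × 3/4 × 1/4 = 3/64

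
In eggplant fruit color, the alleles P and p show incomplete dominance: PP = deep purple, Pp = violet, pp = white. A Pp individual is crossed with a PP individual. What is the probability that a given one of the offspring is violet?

Punnett square for Pp × PP:
Offspring genotypes: 2 PP, 2 Pp
Phenotype counts: 2 deep purple, 2 violet
violet: 2 out of 4
Probability: 2/4 = 1/2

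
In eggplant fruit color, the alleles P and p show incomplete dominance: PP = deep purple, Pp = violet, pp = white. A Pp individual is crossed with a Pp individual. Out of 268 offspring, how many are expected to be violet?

Punnett square for Pp × Pp:
Offspring genotypes: 1 PP, 2 Pp, 1 pp
Phenotype counts: 1 deep purple, 2 violet, 1 white
violet: 2 out of 4 → fraction 1/2
Expected count = 1/2 × 268 = 134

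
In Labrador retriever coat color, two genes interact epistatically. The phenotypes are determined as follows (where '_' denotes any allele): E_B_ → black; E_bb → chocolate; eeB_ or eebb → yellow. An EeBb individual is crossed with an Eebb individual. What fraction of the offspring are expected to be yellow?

Cross: EeBb × Eebb — consider each gene separately:
E gene: Ee × Ee → 1 EE, 2 Ee, 1 ee → 3 E_ : 1 ee (out of 4)
B gene: Bb × bb → 2 Bb, 2 bb → 2 B_ : 2 bb (out of 4)
Genotype classes (out of 4 × 4 = 16): E_B_ = 3×2 = 6; E_bb = 3×2 = 6; eeB_ = 1×2 = 2; eebb = 1×2 = 2
Apply the phenotype rules: E_B_ (6) → black; E_bb (6) → chocolate; eeB_ (2) + eebb (2) → yellow
Phenotype counts (out of 16): 6 black, 6 chocolate, 4 yellow
yellow: 4 out of 16
Probability: 4/16 = 1/4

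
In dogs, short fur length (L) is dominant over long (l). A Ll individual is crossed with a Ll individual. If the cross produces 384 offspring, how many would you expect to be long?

Punnett square for Ll × Ll:
Offspring genotypes: 1 LL, 2 Ll, 1 ll
short: 3, long: 1
long: 1 out of 4 → fraction 1/4
Expected count = 1/4 × 384 = 96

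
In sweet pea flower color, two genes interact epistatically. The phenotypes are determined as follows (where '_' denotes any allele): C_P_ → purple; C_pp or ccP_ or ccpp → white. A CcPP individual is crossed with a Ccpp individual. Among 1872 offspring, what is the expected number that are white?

Cross: CcPP × Ccpp — consider each gene separately:
C gene: Cc × Cc → 1 CC, 2 Cc, 1 cc → 3 C_ : 1 cc (out of 4)
P gene: PP × pp → 4 Pp → 4 P_ (out of 4)
Genotype classes (out of 4 × 4 = 16): C_P_ = 3×4 = 12; ccP_ = 1×4 = 4
Apply the phenotype rules: C_P_ (12) → purple; ccP_ (4) → white
Phenotype counts (out of 16): 12 purple, 4 white
white: 4 out of 16 → fraction 1/4
Expected count = 1/4 × 1872 = 468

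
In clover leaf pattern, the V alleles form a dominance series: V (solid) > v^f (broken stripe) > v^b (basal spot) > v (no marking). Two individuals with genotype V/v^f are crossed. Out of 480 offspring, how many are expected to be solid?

Cross: V/v^f × V/v^f
Allele dominance: V > v^f > v^b > v
Offspring genotypes: 1 V/V, 2 V/v^f, 1 v^f/v^f
Phenotype counts: 3 solid, 1 broken stripe
solid: 3 out of 4 → fraction 3/4
Expected count = 3/4 × 480 = 360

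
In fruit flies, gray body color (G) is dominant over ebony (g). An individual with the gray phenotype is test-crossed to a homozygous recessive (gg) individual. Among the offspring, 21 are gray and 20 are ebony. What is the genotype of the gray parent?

Test cross: ? × gg
Offspring: 21 gray, 20 ebony — approximately 1:1.
A 1:1 ratio in a test cross indicates the unknown parent is heterozygous (Gg).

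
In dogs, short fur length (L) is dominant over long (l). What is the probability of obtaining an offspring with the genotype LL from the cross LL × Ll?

Punnett square for LL × Ll:
Offspring genotypes: 2 LL, 2 Ll
Total offspring: 4
Count with target: 2
Probability: 2/4 = 1/2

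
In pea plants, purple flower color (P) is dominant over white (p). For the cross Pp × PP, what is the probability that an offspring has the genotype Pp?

Punnett square for Pp × PP:
Offspring genotypes: 2 PP, 2 Pp
Total offspring: 4
Count with target: 2
Probability: 2/4 = 1/2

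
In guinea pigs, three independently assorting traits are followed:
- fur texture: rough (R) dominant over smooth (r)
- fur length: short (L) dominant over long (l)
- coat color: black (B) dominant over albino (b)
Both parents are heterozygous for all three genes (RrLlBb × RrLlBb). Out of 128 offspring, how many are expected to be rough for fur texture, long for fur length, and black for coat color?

Trihybrid cross: RrLlBb × RrLlBb
Each trait segregates independently with a 3:1 phenotypic ratio, so each gene contributes 3/4 (dominant) or 1/4 (recessive).
Target: rough (fur texture), long (fur length), black (coat color)
Probability = product of independent per-trait probabilities
= 3/4 × 1/4 × 3/4 = 9/64
Expected count = 9/64 × 128 = 18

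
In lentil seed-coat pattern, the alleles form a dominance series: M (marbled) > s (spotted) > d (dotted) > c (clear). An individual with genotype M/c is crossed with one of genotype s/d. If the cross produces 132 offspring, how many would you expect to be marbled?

Cross: M/c × s/d
Allele dominance: M > s > d > c
Offspring genotypes: 1 M/s, 1 M/d, 1 s/c, 1 d/c
Phenotype counts: 2 marbled, 1 spotted, 1 dotted
marbled: 2 out of 4 → fraction 1/2
Expected count = 1/2 × 132 = 66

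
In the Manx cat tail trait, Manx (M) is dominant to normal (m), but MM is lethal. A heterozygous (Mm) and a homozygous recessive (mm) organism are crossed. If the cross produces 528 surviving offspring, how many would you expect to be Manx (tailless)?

Cross: Mm × mm
Punnett square offspring (before lethality): 2 Mm, 2 mm
No MM offspring are produced in this cross.
Manx (tailless): 2 out of 4 → fraction 1/2
Expected count = 1/2 × 528 = 264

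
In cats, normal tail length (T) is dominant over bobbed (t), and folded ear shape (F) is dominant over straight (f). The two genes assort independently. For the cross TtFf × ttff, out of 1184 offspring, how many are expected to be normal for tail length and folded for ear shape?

Dihybrid cross TtFf × ttff — consider each gene separately:
tail length: Tt × tt → 2 Tt, 2 tt → 2 T_ : 2 tt (out of 4)
ear shape: Ff × ff → 2 Ff, 2 ff → 2 F_ : 2 ff (out of 4)
Looking for: normal (T_) and folded (F_)
P(normal) = 2/4, P(folded) = 2/4
P(both) = 2/4 × 2/4 = 4/16 = 1/4
Expected count = 1/4 × 1184 = 296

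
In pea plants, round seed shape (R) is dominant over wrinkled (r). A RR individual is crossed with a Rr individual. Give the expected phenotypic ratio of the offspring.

Punnett square for RR × Rr:
Offspring genotypes: 2 RR, 2 Rr
round: 4, wrinkled: 0
Ratio: all round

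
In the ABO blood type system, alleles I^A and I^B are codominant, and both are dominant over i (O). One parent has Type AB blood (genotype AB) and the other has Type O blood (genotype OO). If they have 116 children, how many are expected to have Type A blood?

Cross: AB × OO
Possible offspring genotypes: 2 AO, 2 BO
Blood type counts: 2 Type A, 2 Type B
Probability of Type A: 2/4 = 1/2
Expected count = 1/2 × 116 = 58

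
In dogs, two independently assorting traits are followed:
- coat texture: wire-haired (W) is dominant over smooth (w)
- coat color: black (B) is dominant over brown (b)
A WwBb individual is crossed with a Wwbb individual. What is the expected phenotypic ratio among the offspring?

Dihybrid cross WwBb × Wwbb — consider each gene separately:
coat texture: Ww × Ww → 1 WW, 2 Ww, 1 ww → 3 W_ : 1 ww (out of 4)
coat color: Bb × bb → 2 Bb, 2 bb → 2 B_ : 2 bb (out of 4)
Combine (counts out of 4 × 4 = 16): wire-haired/black (W_B_) = 3×2 = 6; wire-haired/brown (W_bb) = 3×2 = 6; smooth/black (wwB_) = 1×2 = 2; smooth/brown (wwbb) = 1×2 = 2
Phenotype counts (out of 16): 6 wire-haired/black, 6 wire-haired/brown, 2 smooth/black, 2 smooth/brown
Ratio: 3 wire-haired/black : 3 wire-haired/brown : 1 smooth/black : 1 smooth/brown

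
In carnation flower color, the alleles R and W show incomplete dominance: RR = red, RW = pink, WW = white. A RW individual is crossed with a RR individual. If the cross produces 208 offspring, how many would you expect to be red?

Punnett square for RW × RR:
Offspring genotypes: 2 RR, 2 RW
Phenotype counts: 2 red, 2 pink
red: 2 out of 4 → fraction 1/2
Expected count = 1/2 × 208 = 104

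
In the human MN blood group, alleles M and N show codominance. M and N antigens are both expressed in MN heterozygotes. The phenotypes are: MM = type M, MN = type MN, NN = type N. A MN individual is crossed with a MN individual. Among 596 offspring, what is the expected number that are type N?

Punnett square for MN × MN:
Offspring genotypes: 1 MM, 2 MN, 1 NN
Phenotype counts: 1 type M, 2 type MN, 1 type N
type N: 1 out of 4 → fraction 1/4
Expected count = 1/4 × 596 = 149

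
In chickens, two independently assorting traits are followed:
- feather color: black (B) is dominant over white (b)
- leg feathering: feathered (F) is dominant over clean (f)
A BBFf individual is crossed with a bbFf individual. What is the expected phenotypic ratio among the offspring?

Dihybrid cross BBFf × bbFf — consider each gene separately:
feather color: BB × bb → 4 Bb → 4 B_ (out of 4)
leg feathering: Ff × Ff → 1 FF, 2 Ff, 1 ff → 3 F_ : 1 ff (out of 4)
Combine (counts out of 4 × 4 = 16): black/feathered (B_F_) = 4×3 = 12; black/clean (B_ff) = 4×1 = 4
Phenotype counts (out of 16): 12 black/feathered, 4 black/clean
Ratio: 3 black/feathered : 1 black/clean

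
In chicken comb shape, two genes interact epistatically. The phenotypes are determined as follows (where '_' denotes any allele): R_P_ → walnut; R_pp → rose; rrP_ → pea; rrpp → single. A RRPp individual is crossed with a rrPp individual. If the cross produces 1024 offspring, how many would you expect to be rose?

Cross: RRPp × rrPp — consider each gene separately:
R gene: RR × rr → 4 Rr → 4 R_ (out of 4)
P gene: Pp × Pp → 1 PP, 2 Pp, 1 pp → 3 P_ : 1 pp (out of 4)
Genotype classes (out of 4 × 4 = 16): R_P_ = 4×3 = 12; R_pp = 4×1 = 4
Apply the phenotype rules: R_P_ (12) → walnut; R_pp (4) → rose
Phenotype counts (out of 16): 12 walnut, 4 rose
rose: 4 out of 16 → fraction 1/4
Expected count = 1/4 × 1024 = 256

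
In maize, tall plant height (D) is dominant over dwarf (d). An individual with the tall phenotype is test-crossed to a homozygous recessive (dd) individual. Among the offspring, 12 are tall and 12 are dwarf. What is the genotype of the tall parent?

Test cross: ? × dd
Offspring: 12 tall, 12 dwarf — approximately 1:1.
A 1:1 ratio in a test cross indicates the unknown parent is heterozygous (Dd).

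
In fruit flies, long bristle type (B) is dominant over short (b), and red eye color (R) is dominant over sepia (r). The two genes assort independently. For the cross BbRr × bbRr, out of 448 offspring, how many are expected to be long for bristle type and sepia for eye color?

Dihybrid cross BbRr × bbRr — consider each gene separately:
bristle type: Bb × bb → 2 Bb, 2 bb → 2 B_ : 2 bb (out of 4)
eye color: Rr × Rr → 1 RR, 2 Rr, 1 rr → 3 R_ : 1 rr (out of 4)
Looking for: long (B_) and sepia (rr)
P(long) = 2/4, P(sepia) = 1/4
P(both) = 2/4 × 1/4 = 2/16 = 1/8
Expected count = 1/8 × 448 = 56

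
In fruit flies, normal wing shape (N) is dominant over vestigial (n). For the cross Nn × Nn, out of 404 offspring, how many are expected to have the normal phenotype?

Punnett square for Nn × Nn:
Offspring genotypes: 1 NN, 2 Nn, 1 nn
Total offspring: 4
Count with target: 3
Probability: 3/4
Expected count = 3/4 × 404 = 303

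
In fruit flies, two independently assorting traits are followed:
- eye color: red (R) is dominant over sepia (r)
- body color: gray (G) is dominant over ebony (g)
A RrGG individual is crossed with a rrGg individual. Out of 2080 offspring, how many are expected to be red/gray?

Dihybrid cross RrGG × rrGg — consider each gene separately:
eye color: Rr × rr → 2 Rr, 2 rr → 2 R_ : 2 rr (out of 4)
body color: GG × Gg → 2 GG, 2 Gg → 4 G_ (out of 4)
Combine (counts out of 4 × 4 = 16): red/gray (R_G_) = 2×4 = 8; sepia/gray (rrG_) = 2×4 = 8
Phenotype counts (out of 16): 8 red/gray, 8 sepia/gray
red/gray: 8 out of 16 → fraction 1/2
Expected count = 1/2 × 2080 = 1040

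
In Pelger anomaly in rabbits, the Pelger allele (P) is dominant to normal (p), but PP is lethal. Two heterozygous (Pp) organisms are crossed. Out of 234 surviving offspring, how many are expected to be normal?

Cross: Pp × Pp
Punnett square offspring (before lethality): 1 PP, 2 Pp, 1 pp
The PP genotype is lethal (embryos die); surviving offspring: 2 Pp, 1 pp
normal: 1 out of 3 → fraction 1/3
Expected count = 1/3 × 234 = 78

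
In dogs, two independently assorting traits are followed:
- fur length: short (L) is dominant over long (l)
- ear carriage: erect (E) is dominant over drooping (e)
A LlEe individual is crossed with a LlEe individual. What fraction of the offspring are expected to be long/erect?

Dihybrid cross LlEe × LlEe — consider each gene separately:
fur length: Ll × Ll → 1 LL, 2 Ll, 1 ll → 3 L_ : 1 ll (out of 4)
ear carriage: Ee × Ee → 1 EE, 2 Ee, 1 ee → 3 E_ : 1 ee (out of 4)
Combine (counts out of 4 × 4 = 16): short/erect (L_E_) = 3×3 = 9; short/drooping (L_ee) = 3×1 = 3; long/erect (llE_) = 1×3 = 3; long/drooping (llee) = 1×1 = 1
Phenotype counts (out of 16): 9 short/erect, 3 short/drooping, 3 long/erect, 1 long/drooping
long/erect: 3 out of 16
Probability: 3/16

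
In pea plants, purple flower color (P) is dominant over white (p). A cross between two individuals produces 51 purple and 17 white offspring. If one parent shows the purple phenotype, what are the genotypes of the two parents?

Observed offspring: 51 purple, 17 white
The observed ratio simplifies to 3:1. White (pp) offspring appear, so each parent must contribute one p allele. The parent stated to show purple carries P, so it is Pp. The other parent is then either Pp or pp: Pp × pp would give a 1:1 split, whereas Pp × Pp gives 3:1 — matching the data. So both parents are heterozygous (Pp × Pp).
Parent genotypes: Pp × Pp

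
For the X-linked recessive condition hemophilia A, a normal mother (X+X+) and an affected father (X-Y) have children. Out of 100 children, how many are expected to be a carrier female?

Cross: X+X+ × X-Y
Offspring: 2 X+X-, 2 X+Y
Probability of a carrier female: 2/4 = 1/2
Expected count = 1/2 × 100 = 50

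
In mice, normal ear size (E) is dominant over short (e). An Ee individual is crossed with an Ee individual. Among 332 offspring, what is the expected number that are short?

Punnett square for Ee × Ee:
Offspring genotypes: 1 EE, 2 Ee, 1 ee
normal: 3, short: 1
short: 1 out of 4 → fraction 1/4
Expected count = 1/4 × 332 = 83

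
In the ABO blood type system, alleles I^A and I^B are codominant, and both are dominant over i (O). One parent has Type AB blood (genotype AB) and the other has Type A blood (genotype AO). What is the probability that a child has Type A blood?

Cross: AB × AO
Possible offspring genotypes: 1 AA, 1 AO, 1 AB, 1 BO
Blood type counts: 2 Type A, 1 Type AB, 1 Type B
Probability of Type A: 2/4 = 1/2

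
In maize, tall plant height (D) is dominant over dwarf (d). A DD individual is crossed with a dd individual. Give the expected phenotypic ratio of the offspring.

Punnett square for DD × dd:
Offspring genotypes: 4 Dd
tall: 4, dwarf: 0
Ratio: all tall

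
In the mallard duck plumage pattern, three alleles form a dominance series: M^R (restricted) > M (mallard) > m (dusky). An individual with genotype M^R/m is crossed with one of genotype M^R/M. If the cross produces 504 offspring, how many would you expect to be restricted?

Cross: M^R/m × M^R/M
Allele dominance: M^R > M > m
Offspring genotypes: 1 M^R/M^R, 1 M^R/M, 1 M^R/m, 1 M/m
Phenotype counts: 3 restricted, 1 mallard
restricted: 3 out of 4 → fraction 3/4
Expected count = 3/4 × 504 = 378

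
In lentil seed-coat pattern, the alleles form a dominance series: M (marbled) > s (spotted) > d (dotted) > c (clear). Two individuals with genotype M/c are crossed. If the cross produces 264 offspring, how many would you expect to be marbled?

Cross: M/c × M/c
Allele dominance: M > s > d > c
Offspring genotypes: 1 M/M, 2 M/c, 1 c/c
Phenotype counts: 3 marbled, 1 clear
marbled: 3 out of 4 → fraction 3/4
Expected count = 3/4 × 264 = 198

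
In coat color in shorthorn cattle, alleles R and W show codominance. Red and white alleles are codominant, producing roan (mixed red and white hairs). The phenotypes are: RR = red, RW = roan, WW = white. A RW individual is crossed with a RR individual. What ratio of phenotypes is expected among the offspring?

Punnett square for RW × RR:
Offspring genotypes: 2 RR, 2 RW
Phenotype counts: 2 red, 2 roan
Ratio: 1 red : 1 roan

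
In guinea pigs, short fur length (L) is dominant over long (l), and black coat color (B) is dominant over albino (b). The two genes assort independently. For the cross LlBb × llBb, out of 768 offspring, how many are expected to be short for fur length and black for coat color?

Dihybrid cross LlBb × llBb — consider each gene separately:
fur length: Ll × ll → 2 Ll, 2 ll → 2 L_ : 2 ll (out of 4)
coat color: Bb × Bb → 1 BB, 2 Bb, 1 bb → 3 B_ : 1 bb (out of 4)
Looking for: short (L_) and black (B_)
P(short) = 2/4, P(black) = 3/4
P(both) = 2/4 × 3/4 = 6/16 = 3/8
Expected count = 3/8 × 768 = 288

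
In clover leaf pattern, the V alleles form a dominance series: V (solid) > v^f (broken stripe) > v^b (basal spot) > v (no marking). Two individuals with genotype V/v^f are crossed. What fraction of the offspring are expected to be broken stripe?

Cross: V/v^f × V/v^f
Allele dominance: V > v^f > v^b > v
Offspring genotypes: 1 V/V, 2 V/v^f, 1 v^f/v^f
Phenotype counts: 3 solid, 1 broken stripe
broken stripe: 1 out of 4
Probability: 1/4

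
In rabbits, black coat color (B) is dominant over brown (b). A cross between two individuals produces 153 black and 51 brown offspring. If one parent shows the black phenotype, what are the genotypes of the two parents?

Observed offspring: 153 black, 51 brown
The observed ratio simplifies to 3:1. Brown (bb) offspring appear, so each parent must contribute one b allele. The parent stated to show black carries B, so it is Bb. The other parent is then either Bb or bb: Bb × bb would give a 1:1 split, whereas Bb × Bb gives 3:1 — matching the data. So both parents are heterozygous (Bb × Bb).
Parent genotypes: Bb × Bb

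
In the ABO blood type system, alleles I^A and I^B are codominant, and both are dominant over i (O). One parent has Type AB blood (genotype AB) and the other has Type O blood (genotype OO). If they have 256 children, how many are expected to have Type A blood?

Cross: AB × OO
Possible offspring genotypes: 2 AO, 2 BO
Blood type counts: 2 Type A, 2 Type B
Probability of Type A: 2/4 = 1/2
Expected count = 1/2 × 256 = 128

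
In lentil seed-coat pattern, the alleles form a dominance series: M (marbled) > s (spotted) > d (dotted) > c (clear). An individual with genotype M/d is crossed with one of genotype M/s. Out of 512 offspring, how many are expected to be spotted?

Cross: M/d × M/s
Allele dominance: M > s > d > c
Offspring genotypes: 1 M/M, 1 M/s, 1 M/d, 1 s/d
Phenotype counts: 3 marbled, 1 spotted
spotted: 1 out of 4 → fraction 1/4
Expected count = 1/4 × 512 = 128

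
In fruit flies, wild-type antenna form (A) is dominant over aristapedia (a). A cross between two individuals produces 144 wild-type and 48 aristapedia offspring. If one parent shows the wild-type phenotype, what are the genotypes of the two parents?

Observed offspring: 144 wild-type, 48 aristapedia
The observed ratio simplifies to 3:1. Aristapedia (aa) offspring appear, so each parent must contribute one a allele. The parent stated to show wild-type carries A, so it is Aa. The other parent is then either Aa or aa: Aa × aa would give a 1:1 split, whereas Aa × Aa gives 3:1 — matching the data. So both parents are heterozygous (Aa × Aa).
Parent genotypes: Aa × Aa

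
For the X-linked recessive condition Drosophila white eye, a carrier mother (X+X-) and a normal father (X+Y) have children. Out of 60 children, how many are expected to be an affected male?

Cross: X+X- × X+Y
Offspring: 1 X+X+, 1 X+Y, 1 X+X-, 1 X-Y
Probability of an affected male: 1/4
Expected count = 1/4 × 60 = 15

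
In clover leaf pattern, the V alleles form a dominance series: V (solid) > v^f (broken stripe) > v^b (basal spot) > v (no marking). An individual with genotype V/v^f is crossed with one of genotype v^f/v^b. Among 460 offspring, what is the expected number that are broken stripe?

Cross: V/v^f × v^f/v^b
Allele dominance: V > v^f > v^b > v
Offspring genotypes: 1 V/v^f, 1 V/v^b, 1 v^f/v^f, 1 v^f/v^b
Phenotype counts: 2 solid, 2 broken stripe
broken stripe: 2 out of 4 → fraction 1/2
Expected count = 1/2 × 460 = 230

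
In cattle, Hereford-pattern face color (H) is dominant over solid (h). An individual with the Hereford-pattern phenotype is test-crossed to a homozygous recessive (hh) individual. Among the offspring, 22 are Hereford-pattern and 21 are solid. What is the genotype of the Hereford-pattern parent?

Test cross: ? × hh
Offspring: 22 Hereford-pattern, 21 solid — approximately 1:1.
A 1:1 ratio in a test cross indicates the unknown parent is heterozygous (Hh).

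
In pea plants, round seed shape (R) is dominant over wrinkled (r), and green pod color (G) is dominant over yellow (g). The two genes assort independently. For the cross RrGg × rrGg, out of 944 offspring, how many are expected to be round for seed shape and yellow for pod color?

Dihybrid cross RrGg × rrGg — consider each gene separately:
seed shape: Rr × rr → 2 Rr, 2 rr → 2 R_ : 2 rr (out of 4)
pod color: Gg × Gg → 1 GG, 2 Gg, 1 gg → 3 G_ : 1 gg (out of 4)
Looking for: round (R_) and yellow (gg)
P(round) = 2/4, P(yellow) = 1/4
P(both) = 2/4 × 1/4 = 2/16 = 1/8
Expected count = 1/8 × 944 = 118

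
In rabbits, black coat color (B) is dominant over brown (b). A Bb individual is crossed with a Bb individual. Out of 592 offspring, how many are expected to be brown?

Punnett square for Bb × Bb:
Offspring genotypes: 1 BB, 2 Bb, 1 bb
black: 3, brown: 1
brown: 1 out of 4 → fraction 1/4
Expected count = 1/4 × 592 = 148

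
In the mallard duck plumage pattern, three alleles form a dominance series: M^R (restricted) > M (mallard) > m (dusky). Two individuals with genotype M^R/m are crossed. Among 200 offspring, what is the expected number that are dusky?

Cross: M^R/m × M^R/m
Allele dominance: M^R > M > m
Offspring genotypes: 1 M^R/M^R, 2 M^R/m, 1 m/m
Phenotype counts: 3 restricted, 1 dusky
dusky: 1 out of 4 → fraction 1/4
Expected count = 1/4 × 200 = 50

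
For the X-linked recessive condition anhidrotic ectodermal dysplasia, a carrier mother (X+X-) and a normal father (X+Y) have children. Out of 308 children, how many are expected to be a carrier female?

Cross: X+X- × X+Y
Offspring: 1 X+X+, 1 X+Y, 1 X+X-, 1 X-Y
Probability of a carrier female: 1/4
Expected count = 1/4 × 308 = 77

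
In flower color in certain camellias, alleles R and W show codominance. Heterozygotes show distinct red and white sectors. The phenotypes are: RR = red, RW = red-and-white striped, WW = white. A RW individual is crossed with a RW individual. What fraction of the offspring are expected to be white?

Punnett square for RW × RW:
Offspring genotypes: 1 RR, 2 RW, 1 WW
Phenotype counts: 1 red, 2 red-and-white striped, 1 white
white: 1 out of 4
Probability: 1/4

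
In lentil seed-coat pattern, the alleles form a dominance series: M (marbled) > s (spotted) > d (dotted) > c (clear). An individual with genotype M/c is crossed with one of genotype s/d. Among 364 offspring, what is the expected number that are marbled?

Cross: M/c × s/d
Allele dominance: M > s > d > c
Offspring genotypes: 1 M/s, 1 M/d, 1 s/c, 1 d/c
Phenotype counts: 2 marbled, 1 spotted, 1 dotted
marbled: 2 out of 4 → fraction 1/2
Expected count = 1/2 × 364 = 182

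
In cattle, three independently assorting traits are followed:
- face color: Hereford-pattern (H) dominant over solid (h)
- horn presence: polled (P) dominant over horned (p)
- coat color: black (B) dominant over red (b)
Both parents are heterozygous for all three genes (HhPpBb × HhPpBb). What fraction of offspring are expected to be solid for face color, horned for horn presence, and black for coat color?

Trihybrid cross: HhPpBb × HhPpBb
Each trait segregates independently with a 3:1 phenotypic ratio, so each gene contributes 3/4 (dominant) or 1/4 (recessive).
Target: solid (face color), horned (horn presence), black (coat color)
Probability = product of independent per-trait probabilities
= 1/4 × 1/4 × 3/4 = 3/64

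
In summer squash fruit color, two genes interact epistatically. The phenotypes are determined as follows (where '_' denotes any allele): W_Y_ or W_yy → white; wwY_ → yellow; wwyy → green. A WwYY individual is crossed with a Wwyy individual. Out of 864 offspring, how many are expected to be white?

Cross: WwYY × Wwyy — consider each gene separately:
W gene: Ww × Ww → 1 WW, 2 Ww, 1 ww → 3 W_ : 1 ww (out of 4)
Y gene: YY × yy → 4 Yy → 4 Y_ (out of 4)
Genotype classes (out of 4 × 4 = 16): W_Y_ = 3×4 = 12; wwY_ = 1×4 = 4
Apply the phenotype rules: W_Y_ (12) → white; wwY_ (4) → yellow
Phenotype counts (out of 16): 12 white, 4 yellow
white: 12 out of 16 → fraction 3/4
Expected count = 3/4 × 864 = 648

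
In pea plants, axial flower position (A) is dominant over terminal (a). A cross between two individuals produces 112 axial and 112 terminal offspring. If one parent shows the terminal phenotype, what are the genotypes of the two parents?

Observed offspring: 112 axial, 112 terminal
The observed ratio simplifies to 1:1. One parent shows terminal, so its genotype must be aa. A 1:1 offspring split requires the other parent to be heterozygous (Aa).
Parent genotypes: aa × Aa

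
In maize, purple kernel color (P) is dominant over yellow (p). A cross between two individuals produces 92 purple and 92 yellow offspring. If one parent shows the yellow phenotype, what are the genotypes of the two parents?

Observed offspring: 92 purple, 92 yellow
The observed ratio simplifies to 1:1. One parent shows yellow, so its genotype must be pp. A 1:1 offspring split requires the other parent to be heterozygous (Pp).
Parent genotypes: pp × Pp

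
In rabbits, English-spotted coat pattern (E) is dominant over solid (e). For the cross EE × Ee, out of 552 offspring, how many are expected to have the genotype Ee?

Punnett square for EE × Ee:
Offspring genotypes: 2 EE, 2 Ee
Total offspring: 4
Count with target: 2
Probability: 2/4 = 1/2
Expected count = 1/2 × 552 = 276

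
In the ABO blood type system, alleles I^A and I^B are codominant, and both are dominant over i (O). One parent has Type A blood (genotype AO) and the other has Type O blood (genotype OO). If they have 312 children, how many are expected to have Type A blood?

Cross: AO × OO
Possible offspring genotypes: 2 AO, 2 OO
Blood type counts: 2 Type A, 2 Type O
Probability of Type A: 2/4 = 1/2
Expected count = 1/2 × 312 = 156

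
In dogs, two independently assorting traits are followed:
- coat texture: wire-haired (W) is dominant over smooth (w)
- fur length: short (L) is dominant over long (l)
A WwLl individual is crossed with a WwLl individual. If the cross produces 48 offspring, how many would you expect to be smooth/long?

Dihybrid cross WwLl × WwLl — consider each gene separately:
coat texture: Ww × Ww → 1 WW, 2 Ww, 1 ww → 3 W_ : 1 ww (out of 4)
fur length: Ll × Ll → 1 LL, 2 Ll, 1 ll → 3 L_ : 1 ll (out of 4)
Combine (counts out of 4 × 4 = 16): wire-haired/short (W_L_) = 3×3 = 9; wire-haired/long (W_ll) = 3×1 = 3; smooth/short (wwL_) = 1×3 = 3; smooth/long (wwll) = 1×1 = 1
Phenotype counts (out of 16): 9 wire-haired/short, 3 wire-haired/long, 3 smooth/short, 1 smooth/long
smooth/long: 1 out of 16 → fraction 1/16
Expected count = 1/16 × 48 = 3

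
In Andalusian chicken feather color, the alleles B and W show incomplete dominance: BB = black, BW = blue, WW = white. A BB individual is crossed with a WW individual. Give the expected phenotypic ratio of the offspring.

Punnett square for BB × WW:
Offspring genotypes: 4 BW
Phenotype counts: 4 blue
Ratio: all blue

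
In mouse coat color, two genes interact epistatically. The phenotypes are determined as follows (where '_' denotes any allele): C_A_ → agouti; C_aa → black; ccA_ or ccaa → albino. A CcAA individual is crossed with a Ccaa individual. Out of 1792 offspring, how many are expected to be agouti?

Cross: CcAA × Ccaa — consider each gene separately:
C gene: Cc × Cc → 1 CC, 2 Cc, 1 cc → 3 C_ : 1 cc (out of 4)
A gene: AA × aa → 4 Aa → 4 A_ (out of 4)
Genotype classes (out of 4 × 4 = 16): C_A_ = 3×4 = 12; ccA_ = 1×4 = 4
Apply the phenotype rules: C_A_ (12) → agouti; ccA_ (4) → albino
Phenotype counts (out of 16): 12 agouti, 4 albino
agouti: 12 out of 16 → fraction 3/4
Expected count = 3/4 × 1792 = 1344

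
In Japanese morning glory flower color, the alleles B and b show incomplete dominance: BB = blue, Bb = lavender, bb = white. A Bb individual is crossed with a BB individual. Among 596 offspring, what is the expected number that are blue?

Punnett square for Bb × BB:
Offspring genotypes: 2 BB, 2 Bb
Phenotype counts: 2 blue, 2 lavender
blue: 2 out of 4 → fraction 1/2
Expected count = 1/2 × 596 = 298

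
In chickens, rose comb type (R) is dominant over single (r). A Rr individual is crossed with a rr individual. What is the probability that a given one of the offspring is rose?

Punnett square for Rr × rr:
Offspring genotypes: 2 Rr, 2 rr
rose: 2, single: 2
rose: 2 out of 4
Probability: 2/4 = 1/2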